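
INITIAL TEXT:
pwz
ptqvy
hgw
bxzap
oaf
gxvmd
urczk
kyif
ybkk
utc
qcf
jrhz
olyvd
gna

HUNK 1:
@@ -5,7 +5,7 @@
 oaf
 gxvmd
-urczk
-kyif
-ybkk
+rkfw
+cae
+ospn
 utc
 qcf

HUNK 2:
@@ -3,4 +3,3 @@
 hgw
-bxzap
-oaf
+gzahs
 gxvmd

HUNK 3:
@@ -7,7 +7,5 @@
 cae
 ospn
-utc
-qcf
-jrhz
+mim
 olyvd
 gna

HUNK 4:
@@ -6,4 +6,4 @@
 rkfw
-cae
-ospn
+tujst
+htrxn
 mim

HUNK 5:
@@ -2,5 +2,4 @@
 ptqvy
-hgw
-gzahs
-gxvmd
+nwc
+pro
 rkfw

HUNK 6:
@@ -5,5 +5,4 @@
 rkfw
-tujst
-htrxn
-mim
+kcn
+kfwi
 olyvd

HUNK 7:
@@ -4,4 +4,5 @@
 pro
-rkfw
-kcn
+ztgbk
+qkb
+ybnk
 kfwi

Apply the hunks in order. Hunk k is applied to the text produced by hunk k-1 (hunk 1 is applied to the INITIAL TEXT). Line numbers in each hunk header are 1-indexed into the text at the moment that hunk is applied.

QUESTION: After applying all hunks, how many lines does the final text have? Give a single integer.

Answer: 10

Derivation:
Hunk 1: at line 5 remove [urczk,kyif,ybkk] add [rkfw,cae,ospn] -> 14 lines: pwz ptqvy hgw bxzap oaf gxvmd rkfw cae ospn utc qcf jrhz olyvd gna
Hunk 2: at line 3 remove [bxzap,oaf] add [gzahs] -> 13 lines: pwz ptqvy hgw gzahs gxvmd rkfw cae ospn utc qcf jrhz olyvd gna
Hunk 3: at line 7 remove [utc,qcf,jrhz] add [mim] -> 11 lines: pwz ptqvy hgw gzahs gxvmd rkfw cae ospn mim olyvd gna
Hunk 4: at line 6 remove [cae,ospn] add [tujst,htrxn] -> 11 lines: pwz ptqvy hgw gzahs gxvmd rkfw tujst htrxn mim olyvd gna
Hunk 5: at line 2 remove [hgw,gzahs,gxvmd] add [nwc,pro] -> 10 lines: pwz ptqvy nwc pro rkfw tujst htrxn mim olyvd gna
Hunk 6: at line 5 remove [tujst,htrxn,mim] add [kcn,kfwi] -> 9 lines: pwz ptqvy nwc pro rkfw kcn kfwi olyvd gna
Hunk 7: at line 4 remove [rkfw,kcn] add [ztgbk,qkb,ybnk] -> 10 lines: pwz ptqvy nwc pro ztgbk qkb ybnk kfwi olyvd gna
Final line count: 10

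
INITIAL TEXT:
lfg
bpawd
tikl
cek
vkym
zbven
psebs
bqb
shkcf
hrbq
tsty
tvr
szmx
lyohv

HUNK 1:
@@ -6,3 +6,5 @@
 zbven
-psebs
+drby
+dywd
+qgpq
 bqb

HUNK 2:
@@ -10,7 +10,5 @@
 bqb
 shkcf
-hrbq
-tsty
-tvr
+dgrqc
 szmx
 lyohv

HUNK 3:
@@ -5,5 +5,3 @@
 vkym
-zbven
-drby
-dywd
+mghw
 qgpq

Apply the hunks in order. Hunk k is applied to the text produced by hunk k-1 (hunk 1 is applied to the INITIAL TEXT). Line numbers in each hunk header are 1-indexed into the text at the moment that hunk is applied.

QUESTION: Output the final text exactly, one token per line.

Answer: lfg
bpawd
tikl
cek
vkym
mghw
qgpq
bqb
shkcf
dgrqc
szmx
lyohv

Derivation:
Hunk 1: at line 6 remove [psebs] add [drby,dywd,qgpq] -> 16 lines: lfg bpawd tikl cek vkym zbven drby dywd qgpq bqb shkcf hrbq tsty tvr szmx lyohv
Hunk 2: at line 10 remove [hrbq,tsty,tvr] add [dgrqc] -> 14 lines: lfg bpawd tikl cek vkym zbven drby dywd qgpq bqb shkcf dgrqc szmx lyohv
Hunk 3: at line 5 remove [zbven,drby,dywd] add [mghw] -> 12 lines: lfg bpawd tikl cek vkym mghw qgpq bqb shkcf dgrqc szmx lyohv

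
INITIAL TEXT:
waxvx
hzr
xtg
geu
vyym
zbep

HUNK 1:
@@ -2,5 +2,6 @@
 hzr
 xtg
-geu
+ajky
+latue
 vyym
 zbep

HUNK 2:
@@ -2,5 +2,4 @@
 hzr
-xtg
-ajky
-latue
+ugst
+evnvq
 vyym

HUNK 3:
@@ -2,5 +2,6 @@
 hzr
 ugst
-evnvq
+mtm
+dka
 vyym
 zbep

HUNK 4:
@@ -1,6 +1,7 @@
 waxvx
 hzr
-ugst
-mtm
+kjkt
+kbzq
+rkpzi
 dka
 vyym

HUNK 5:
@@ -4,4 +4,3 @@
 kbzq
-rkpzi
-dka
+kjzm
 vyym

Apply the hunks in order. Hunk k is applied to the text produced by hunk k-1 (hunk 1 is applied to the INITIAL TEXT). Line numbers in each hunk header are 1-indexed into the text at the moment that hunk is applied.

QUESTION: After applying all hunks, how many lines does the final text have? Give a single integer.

Hunk 1: at line 2 remove [geu] add [ajky,latue] -> 7 lines: waxvx hzr xtg ajky latue vyym zbep
Hunk 2: at line 2 remove [xtg,ajky,latue] add [ugst,evnvq] -> 6 lines: waxvx hzr ugst evnvq vyym zbep
Hunk 3: at line 2 remove [evnvq] add [mtm,dka] -> 7 lines: waxvx hzr ugst mtm dka vyym zbep
Hunk 4: at line 1 remove [ugst,mtm] add [kjkt,kbzq,rkpzi] -> 8 lines: waxvx hzr kjkt kbzq rkpzi dka vyym zbep
Hunk 5: at line 4 remove [rkpzi,dka] add [kjzm] -> 7 lines: waxvx hzr kjkt kbzq kjzm vyym zbep
Final line count: 7

Answer: 7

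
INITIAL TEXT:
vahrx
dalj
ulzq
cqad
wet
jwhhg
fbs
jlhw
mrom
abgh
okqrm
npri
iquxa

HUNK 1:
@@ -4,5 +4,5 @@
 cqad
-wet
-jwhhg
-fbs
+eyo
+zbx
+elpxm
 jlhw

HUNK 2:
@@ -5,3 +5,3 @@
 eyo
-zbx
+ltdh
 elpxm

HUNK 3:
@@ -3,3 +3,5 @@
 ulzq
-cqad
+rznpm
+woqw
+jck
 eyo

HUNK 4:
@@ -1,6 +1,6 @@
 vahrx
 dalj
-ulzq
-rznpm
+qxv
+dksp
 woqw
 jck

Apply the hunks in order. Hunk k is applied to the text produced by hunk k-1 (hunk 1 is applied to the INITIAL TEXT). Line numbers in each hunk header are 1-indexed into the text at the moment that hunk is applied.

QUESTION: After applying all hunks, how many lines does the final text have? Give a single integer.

Answer: 15

Derivation:
Hunk 1: at line 4 remove [wet,jwhhg,fbs] add [eyo,zbx,elpxm] -> 13 lines: vahrx dalj ulzq cqad eyo zbx elpxm jlhw mrom abgh okqrm npri iquxa
Hunk 2: at line 5 remove [zbx] add [ltdh] -> 13 lines: vahrx dalj ulzq cqad eyo ltdh elpxm jlhw mrom abgh okqrm npri iquxa
Hunk 3: at line 3 remove [cqad] add [rznpm,woqw,jck] -> 15 lines: vahrx dalj ulzq rznpm woqw jck eyo ltdh elpxm jlhw mrom abgh okqrm npri iquxa
Hunk 4: at line 1 remove [ulzq,rznpm] add [qxv,dksp] -> 15 lines: vahrx dalj qxv dksp woqw jck eyo ltdh elpxm jlhw mrom abgh okqrm npri iquxa
Final line count: 15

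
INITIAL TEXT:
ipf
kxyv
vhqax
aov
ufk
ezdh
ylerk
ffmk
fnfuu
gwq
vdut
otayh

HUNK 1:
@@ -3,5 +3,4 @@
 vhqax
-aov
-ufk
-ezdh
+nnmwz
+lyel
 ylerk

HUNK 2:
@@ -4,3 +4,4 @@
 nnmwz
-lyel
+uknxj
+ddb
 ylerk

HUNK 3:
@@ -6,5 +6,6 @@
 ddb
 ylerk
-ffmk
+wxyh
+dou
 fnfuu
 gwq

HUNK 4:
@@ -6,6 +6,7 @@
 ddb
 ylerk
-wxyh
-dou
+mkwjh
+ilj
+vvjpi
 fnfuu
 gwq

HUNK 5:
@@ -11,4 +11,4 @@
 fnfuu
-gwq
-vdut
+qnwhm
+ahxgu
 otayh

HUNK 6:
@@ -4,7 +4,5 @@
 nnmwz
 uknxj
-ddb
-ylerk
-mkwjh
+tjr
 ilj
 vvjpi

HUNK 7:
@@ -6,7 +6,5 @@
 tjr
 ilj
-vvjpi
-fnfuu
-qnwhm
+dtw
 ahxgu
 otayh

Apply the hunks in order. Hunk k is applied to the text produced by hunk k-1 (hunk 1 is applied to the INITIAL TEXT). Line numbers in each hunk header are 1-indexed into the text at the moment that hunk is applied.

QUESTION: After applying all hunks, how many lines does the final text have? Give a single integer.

Answer: 10

Derivation:
Hunk 1: at line 3 remove [aov,ufk,ezdh] add [nnmwz,lyel] -> 11 lines: ipf kxyv vhqax nnmwz lyel ylerk ffmk fnfuu gwq vdut otayh
Hunk 2: at line 4 remove [lyel] add [uknxj,ddb] -> 12 lines: ipf kxyv vhqax nnmwz uknxj ddb ylerk ffmk fnfuu gwq vdut otayh
Hunk 3: at line 6 remove [ffmk] add [wxyh,dou] -> 13 lines: ipf kxyv vhqax nnmwz uknxj ddb ylerk wxyh dou fnfuu gwq vdut otayh
Hunk 4: at line 6 remove [wxyh,dou] add [mkwjh,ilj,vvjpi] -> 14 lines: ipf kxyv vhqax nnmwz uknxj ddb ylerk mkwjh ilj vvjpi fnfuu gwq vdut otayh
Hunk 5: at line 11 remove [gwq,vdut] add [qnwhm,ahxgu] -> 14 lines: ipf kxyv vhqax nnmwz uknxj ddb ylerk mkwjh ilj vvjpi fnfuu qnwhm ahxgu otayh
Hunk 6: at line 4 remove [ddb,ylerk,mkwjh] add [tjr] -> 12 lines: ipf kxyv vhqax nnmwz uknxj tjr ilj vvjpi fnfuu qnwhm ahxgu otayh
Hunk 7: at line 6 remove [vvjpi,fnfuu,qnwhm] add [dtw] -> 10 lines: ipf kxyv vhqax nnmwz uknxj tjr ilj dtw ahxgu otayh
Final line count: 10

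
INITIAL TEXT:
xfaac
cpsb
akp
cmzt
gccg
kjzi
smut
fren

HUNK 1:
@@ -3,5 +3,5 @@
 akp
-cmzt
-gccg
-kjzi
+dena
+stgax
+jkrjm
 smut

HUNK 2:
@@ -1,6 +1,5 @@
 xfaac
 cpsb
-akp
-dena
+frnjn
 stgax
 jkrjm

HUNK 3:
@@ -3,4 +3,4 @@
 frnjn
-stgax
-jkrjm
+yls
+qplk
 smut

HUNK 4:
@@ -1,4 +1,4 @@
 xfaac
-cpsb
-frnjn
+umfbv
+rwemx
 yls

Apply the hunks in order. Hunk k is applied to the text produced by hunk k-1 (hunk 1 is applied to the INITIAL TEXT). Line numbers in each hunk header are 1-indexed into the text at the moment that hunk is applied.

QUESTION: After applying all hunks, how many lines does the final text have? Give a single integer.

Hunk 1: at line 3 remove [cmzt,gccg,kjzi] add [dena,stgax,jkrjm] -> 8 lines: xfaac cpsb akp dena stgax jkrjm smut fren
Hunk 2: at line 1 remove [akp,dena] add [frnjn] -> 7 lines: xfaac cpsb frnjn stgax jkrjm smut fren
Hunk 3: at line 3 remove [stgax,jkrjm] add [yls,qplk] -> 7 lines: xfaac cpsb frnjn yls qplk smut fren
Hunk 4: at line 1 remove [cpsb,frnjn] add [umfbv,rwemx] -> 7 lines: xfaac umfbv rwemx yls qplk smut fren
Final line count: 7

Answer: 7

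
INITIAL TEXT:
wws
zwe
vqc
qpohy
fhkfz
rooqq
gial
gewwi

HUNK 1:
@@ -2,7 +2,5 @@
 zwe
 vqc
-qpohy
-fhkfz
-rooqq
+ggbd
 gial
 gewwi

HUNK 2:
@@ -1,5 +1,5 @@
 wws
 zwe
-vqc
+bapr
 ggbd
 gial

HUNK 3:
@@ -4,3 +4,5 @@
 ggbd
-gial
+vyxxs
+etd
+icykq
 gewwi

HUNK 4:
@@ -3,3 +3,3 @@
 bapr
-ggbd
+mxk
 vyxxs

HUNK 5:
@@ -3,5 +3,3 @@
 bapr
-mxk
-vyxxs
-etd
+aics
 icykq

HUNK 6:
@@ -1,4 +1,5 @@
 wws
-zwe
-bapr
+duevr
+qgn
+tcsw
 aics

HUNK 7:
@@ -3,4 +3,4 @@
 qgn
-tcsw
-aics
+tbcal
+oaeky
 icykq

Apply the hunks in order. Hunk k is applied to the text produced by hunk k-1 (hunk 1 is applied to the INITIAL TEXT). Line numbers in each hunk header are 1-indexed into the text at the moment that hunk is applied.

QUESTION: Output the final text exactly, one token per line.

Answer: wws
duevr
qgn
tbcal
oaeky
icykq
gewwi

Derivation:
Hunk 1: at line 2 remove [qpohy,fhkfz,rooqq] add [ggbd] -> 6 lines: wws zwe vqc ggbd gial gewwi
Hunk 2: at line 1 remove [vqc] add [bapr] -> 6 lines: wws zwe bapr ggbd gial gewwi
Hunk 3: at line 4 remove [gial] add [vyxxs,etd,icykq] -> 8 lines: wws zwe bapr ggbd vyxxs etd icykq gewwi
Hunk 4: at line 3 remove [ggbd] add [mxk] -> 8 lines: wws zwe bapr mxk vyxxs etd icykq gewwi
Hunk 5: at line 3 remove [mxk,vyxxs,etd] add [aics] -> 6 lines: wws zwe bapr aics icykq gewwi
Hunk 6: at line 1 remove [zwe,bapr] add [duevr,qgn,tcsw] -> 7 lines: wws duevr qgn tcsw aics icykq gewwi
Hunk 7: at line 3 remove [tcsw,aics] add [tbcal,oaeky] -> 7 lines: wws duevr qgn tbcal oaeky icykq gewwi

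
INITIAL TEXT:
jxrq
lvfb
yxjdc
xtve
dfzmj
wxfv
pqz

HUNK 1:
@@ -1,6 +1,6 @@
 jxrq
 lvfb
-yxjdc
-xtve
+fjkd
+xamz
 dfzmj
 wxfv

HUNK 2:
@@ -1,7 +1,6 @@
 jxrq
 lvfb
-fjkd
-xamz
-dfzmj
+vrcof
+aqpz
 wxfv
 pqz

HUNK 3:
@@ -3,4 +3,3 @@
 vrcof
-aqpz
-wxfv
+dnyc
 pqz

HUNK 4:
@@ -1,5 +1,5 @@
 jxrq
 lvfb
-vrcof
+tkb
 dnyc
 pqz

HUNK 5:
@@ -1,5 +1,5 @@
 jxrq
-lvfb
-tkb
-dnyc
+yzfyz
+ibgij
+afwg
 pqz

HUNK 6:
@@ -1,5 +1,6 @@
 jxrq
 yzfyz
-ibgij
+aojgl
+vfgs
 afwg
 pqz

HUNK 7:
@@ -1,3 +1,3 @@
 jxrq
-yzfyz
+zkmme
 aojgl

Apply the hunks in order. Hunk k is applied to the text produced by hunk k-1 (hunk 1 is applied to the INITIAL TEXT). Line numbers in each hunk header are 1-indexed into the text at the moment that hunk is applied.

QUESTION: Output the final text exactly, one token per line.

Answer: jxrq
zkmme
aojgl
vfgs
afwg
pqz

Derivation:
Hunk 1: at line 1 remove [yxjdc,xtve] add [fjkd,xamz] -> 7 lines: jxrq lvfb fjkd xamz dfzmj wxfv pqz
Hunk 2: at line 1 remove [fjkd,xamz,dfzmj] add [vrcof,aqpz] -> 6 lines: jxrq lvfb vrcof aqpz wxfv pqz
Hunk 3: at line 3 remove [aqpz,wxfv] add [dnyc] -> 5 lines: jxrq lvfb vrcof dnyc pqz
Hunk 4: at line 1 remove [vrcof] add [tkb] -> 5 lines: jxrq lvfb tkb dnyc pqz
Hunk 5: at line 1 remove [lvfb,tkb,dnyc] add [yzfyz,ibgij,afwg] -> 5 lines: jxrq yzfyz ibgij afwg pqz
Hunk 6: at line 1 remove [ibgij] add [aojgl,vfgs] -> 6 lines: jxrq yzfyz aojgl vfgs afwg pqz
Hunk 7: at line 1 remove [yzfyz] add [zkmme] -> 6 lines: jxrq zkmme aojgl vfgs afwg pqz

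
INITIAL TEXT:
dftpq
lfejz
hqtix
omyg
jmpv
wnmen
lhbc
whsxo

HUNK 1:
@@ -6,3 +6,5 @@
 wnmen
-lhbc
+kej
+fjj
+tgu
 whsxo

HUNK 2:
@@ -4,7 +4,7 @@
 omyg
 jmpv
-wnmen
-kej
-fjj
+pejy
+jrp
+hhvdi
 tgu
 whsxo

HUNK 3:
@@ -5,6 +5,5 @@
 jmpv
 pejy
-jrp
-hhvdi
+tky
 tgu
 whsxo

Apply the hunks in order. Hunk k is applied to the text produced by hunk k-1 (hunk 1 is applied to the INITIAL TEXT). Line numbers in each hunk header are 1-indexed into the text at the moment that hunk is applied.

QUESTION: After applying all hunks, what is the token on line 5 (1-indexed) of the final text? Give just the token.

Hunk 1: at line 6 remove [lhbc] add [kej,fjj,tgu] -> 10 lines: dftpq lfejz hqtix omyg jmpv wnmen kej fjj tgu whsxo
Hunk 2: at line 4 remove [wnmen,kej,fjj] add [pejy,jrp,hhvdi] -> 10 lines: dftpq lfejz hqtix omyg jmpv pejy jrp hhvdi tgu whsxo
Hunk 3: at line 5 remove [jrp,hhvdi] add [tky] -> 9 lines: dftpq lfejz hqtix omyg jmpv pejy tky tgu whsxo
Final line 5: jmpv

Answer: jmpv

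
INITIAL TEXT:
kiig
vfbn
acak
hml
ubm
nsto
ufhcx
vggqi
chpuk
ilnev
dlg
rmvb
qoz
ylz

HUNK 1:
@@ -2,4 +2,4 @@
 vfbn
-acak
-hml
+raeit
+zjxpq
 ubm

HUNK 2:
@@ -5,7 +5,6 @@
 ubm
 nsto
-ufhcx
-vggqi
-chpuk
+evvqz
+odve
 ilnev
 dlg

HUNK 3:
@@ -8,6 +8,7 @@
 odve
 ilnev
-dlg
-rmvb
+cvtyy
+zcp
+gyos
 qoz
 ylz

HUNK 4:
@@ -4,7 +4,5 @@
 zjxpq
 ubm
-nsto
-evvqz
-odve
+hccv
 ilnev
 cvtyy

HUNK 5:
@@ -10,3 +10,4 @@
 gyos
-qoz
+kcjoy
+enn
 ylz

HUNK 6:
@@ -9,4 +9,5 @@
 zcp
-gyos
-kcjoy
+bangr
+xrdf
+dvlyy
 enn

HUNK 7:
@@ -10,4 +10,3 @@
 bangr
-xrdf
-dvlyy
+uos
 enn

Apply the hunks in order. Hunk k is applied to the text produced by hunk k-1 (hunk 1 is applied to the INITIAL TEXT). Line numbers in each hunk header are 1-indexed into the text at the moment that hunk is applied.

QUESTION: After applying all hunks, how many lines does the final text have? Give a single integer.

Answer: 13

Derivation:
Hunk 1: at line 2 remove [acak,hml] add [raeit,zjxpq] -> 14 lines: kiig vfbn raeit zjxpq ubm nsto ufhcx vggqi chpuk ilnev dlg rmvb qoz ylz
Hunk 2: at line 5 remove [ufhcx,vggqi,chpuk] add [evvqz,odve] -> 13 lines: kiig vfbn raeit zjxpq ubm nsto evvqz odve ilnev dlg rmvb qoz ylz
Hunk 3: at line 8 remove [dlg,rmvb] add [cvtyy,zcp,gyos] -> 14 lines: kiig vfbn raeit zjxpq ubm nsto evvqz odve ilnev cvtyy zcp gyos qoz ylz
Hunk 4: at line 4 remove [nsto,evvqz,odve] add [hccv] -> 12 lines: kiig vfbn raeit zjxpq ubm hccv ilnev cvtyy zcp gyos qoz ylz
Hunk 5: at line 10 remove [qoz] add [kcjoy,enn] -> 13 lines: kiig vfbn raeit zjxpq ubm hccv ilnev cvtyy zcp gyos kcjoy enn ylz
Hunk 6: at line 9 remove [gyos,kcjoy] add [bangr,xrdf,dvlyy] -> 14 lines: kiig vfbn raeit zjxpq ubm hccv ilnev cvtyy zcp bangr xrdf dvlyy enn ylz
Hunk 7: at line 10 remove [xrdf,dvlyy] add [uos] -> 13 lines: kiig vfbn raeit zjxpq ubm hccv ilnev cvtyy zcp bangr uos enn ylz
Final line count: 13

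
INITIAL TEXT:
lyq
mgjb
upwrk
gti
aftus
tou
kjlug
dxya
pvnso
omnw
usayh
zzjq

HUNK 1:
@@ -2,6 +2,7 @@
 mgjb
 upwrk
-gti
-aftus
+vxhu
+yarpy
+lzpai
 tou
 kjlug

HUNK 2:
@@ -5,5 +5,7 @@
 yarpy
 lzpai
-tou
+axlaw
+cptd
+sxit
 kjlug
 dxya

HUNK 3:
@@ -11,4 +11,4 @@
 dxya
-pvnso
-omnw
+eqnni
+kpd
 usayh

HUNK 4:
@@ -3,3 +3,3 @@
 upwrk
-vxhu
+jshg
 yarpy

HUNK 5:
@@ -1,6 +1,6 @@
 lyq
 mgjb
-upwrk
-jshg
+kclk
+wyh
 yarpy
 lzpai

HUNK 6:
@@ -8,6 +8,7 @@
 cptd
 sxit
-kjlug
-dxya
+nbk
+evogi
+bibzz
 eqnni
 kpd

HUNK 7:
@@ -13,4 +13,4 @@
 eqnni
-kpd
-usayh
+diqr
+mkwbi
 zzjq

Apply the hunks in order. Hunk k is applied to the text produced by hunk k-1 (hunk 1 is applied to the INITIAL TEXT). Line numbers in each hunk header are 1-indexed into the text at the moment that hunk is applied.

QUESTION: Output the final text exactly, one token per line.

Answer: lyq
mgjb
kclk
wyh
yarpy
lzpai
axlaw
cptd
sxit
nbk
evogi
bibzz
eqnni
diqr
mkwbi
zzjq

Derivation:
Hunk 1: at line 2 remove [gti,aftus] add [vxhu,yarpy,lzpai] -> 13 lines: lyq mgjb upwrk vxhu yarpy lzpai tou kjlug dxya pvnso omnw usayh zzjq
Hunk 2: at line 5 remove [tou] add [axlaw,cptd,sxit] -> 15 lines: lyq mgjb upwrk vxhu yarpy lzpai axlaw cptd sxit kjlug dxya pvnso omnw usayh zzjq
Hunk 3: at line 11 remove [pvnso,omnw] add [eqnni,kpd] -> 15 lines: lyq mgjb upwrk vxhu yarpy lzpai axlaw cptd sxit kjlug dxya eqnni kpd usayh zzjq
Hunk 4: at line 3 remove [vxhu] add [jshg] -> 15 lines: lyq mgjb upwrk jshg yarpy lzpai axlaw cptd sxit kjlug dxya eqnni kpd usayh zzjq
Hunk 5: at line 1 remove [upwrk,jshg] add [kclk,wyh] -> 15 lines: lyq mgjb kclk wyh yarpy lzpai axlaw cptd sxit kjlug dxya eqnni kpd usayh zzjq
Hunk 6: at line 8 remove [kjlug,dxya] add [nbk,evogi,bibzz] -> 16 lines: lyq mgjb kclk wyh yarpy lzpai axlaw cptd sxit nbk evogi bibzz eqnni kpd usayh zzjq
Hunk 7: at line 13 remove [kpd,usayh] add [diqr,mkwbi] -> 16 lines: lyq mgjb kclk wyh yarpy lzpai axlaw cptd sxit nbk evogi bibzz eqnni diqr mkwbi zzjq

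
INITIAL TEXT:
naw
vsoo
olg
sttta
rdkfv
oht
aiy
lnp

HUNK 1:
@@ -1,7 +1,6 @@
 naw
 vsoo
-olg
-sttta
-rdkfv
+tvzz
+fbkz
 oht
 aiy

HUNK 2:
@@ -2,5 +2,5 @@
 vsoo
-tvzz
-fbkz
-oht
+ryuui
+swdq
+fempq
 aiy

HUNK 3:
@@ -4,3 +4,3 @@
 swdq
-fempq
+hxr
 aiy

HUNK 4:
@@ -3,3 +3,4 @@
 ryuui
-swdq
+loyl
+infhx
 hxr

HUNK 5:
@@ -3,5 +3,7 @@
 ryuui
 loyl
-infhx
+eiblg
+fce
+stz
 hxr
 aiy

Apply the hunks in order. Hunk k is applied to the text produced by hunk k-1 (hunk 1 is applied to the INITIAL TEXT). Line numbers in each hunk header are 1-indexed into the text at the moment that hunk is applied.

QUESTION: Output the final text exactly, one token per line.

Hunk 1: at line 1 remove [olg,sttta,rdkfv] add [tvzz,fbkz] -> 7 lines: naw vsoo tvzz fbkz oht aiy lnp
Hunk 2: at line 2 remove [tvzz,fbkz,oht] add [ryuui,swdq,fempq] -> 7 lines: naw vsoo ryuui swdq fempq aiy lnp
Hunk 3: at line 4 remove [fempq] add [hxr] -> 7 lines: naw vsoo ryuui swdq hxr aiy lnp
Hunk 4: at line 3 remove [swdq] add [loyl,infhx] -> 8 lines: naw vsoo ryuui loyl infhx hxr aiy lnp
Hunk 5: at line 3 remove [infhx] add [eiblg,fce,stz] -> 10 lines: naw vsoo ryuui loyl eiblg fce stz hxr aiy lnp

Answer: naw
vsoo
ryuui
loyl
eiblg
fce
stz
hxr
aiy
lnp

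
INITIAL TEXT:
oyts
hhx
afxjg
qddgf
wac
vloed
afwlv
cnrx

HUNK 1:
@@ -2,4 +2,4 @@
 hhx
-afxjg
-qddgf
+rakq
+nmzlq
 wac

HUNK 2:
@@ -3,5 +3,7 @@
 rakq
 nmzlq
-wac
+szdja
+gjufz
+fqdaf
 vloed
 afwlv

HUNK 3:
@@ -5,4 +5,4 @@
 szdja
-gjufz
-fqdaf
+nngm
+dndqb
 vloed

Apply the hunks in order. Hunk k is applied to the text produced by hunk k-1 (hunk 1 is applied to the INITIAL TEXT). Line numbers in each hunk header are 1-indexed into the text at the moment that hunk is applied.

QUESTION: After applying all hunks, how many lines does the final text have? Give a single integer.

Hunk 1: at line 2 remove [afxjg,qddgf] add [rakq,nmzlq] -> 8 lines: oyts hhx rakq nmzlq wac vloed afwlv cnrx
Hunk 2: at line 3 remove [wac] add [szdja,gjufz,fqdaf] -> 10 lines: oyts hhx rakq nmzlq szdja gjufz fqdaf vloed afwlv cnrx
Hunk 3: at line 5 remove [gjufz,fqdaf] add [nngm,dndqb] -> 10 lines: oyts hhx rakq nmzlq szdja nngm dndqb vloed afwlv cnrx
Final line count: 10

Answer: 10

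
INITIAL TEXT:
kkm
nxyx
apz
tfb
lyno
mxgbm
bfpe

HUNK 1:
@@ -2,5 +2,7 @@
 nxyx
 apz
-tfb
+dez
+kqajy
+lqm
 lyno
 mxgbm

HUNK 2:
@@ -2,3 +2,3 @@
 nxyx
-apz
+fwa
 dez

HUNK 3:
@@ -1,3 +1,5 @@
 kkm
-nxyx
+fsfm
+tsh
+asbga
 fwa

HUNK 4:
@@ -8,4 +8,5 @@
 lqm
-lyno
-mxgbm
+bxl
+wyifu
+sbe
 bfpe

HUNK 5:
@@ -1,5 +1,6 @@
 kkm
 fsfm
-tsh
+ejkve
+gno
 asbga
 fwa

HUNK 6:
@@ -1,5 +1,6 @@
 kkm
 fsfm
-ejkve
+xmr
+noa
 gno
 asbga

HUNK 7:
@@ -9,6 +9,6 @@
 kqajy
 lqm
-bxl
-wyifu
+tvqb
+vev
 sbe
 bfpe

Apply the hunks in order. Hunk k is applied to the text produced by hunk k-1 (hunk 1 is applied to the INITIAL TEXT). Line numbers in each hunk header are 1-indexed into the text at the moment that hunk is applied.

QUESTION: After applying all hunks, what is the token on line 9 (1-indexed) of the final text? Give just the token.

Hunk 1: at line 2 remove [tfb] add [dez,kqajy,lqm] -> 9 lines: kkm nxyx apz dez kqajy lqm lyno mxgbm bfpe
Hunk 2: at line 2 remove [apz] add [fwa] -> 9 lines: kkm nxyx fwa dez kqajy lqm lyno mxgbm bfpe
Hunk 3: at line 1 remove [nxyx] add [fsfm,tsh,asbga] -> 11 lines: kkm fsfm tsh asbga fwa dez kqajy lqm lyno mxgbm bfpe
Hunk 4: at line 8 remove [lyno,mxgbm] add [bxl,wyifu,sbe] -> 12 lines: kkm fsfm tsh asbga fwa dez kqajy lqm bxl wyifu sbe bfpe
Hunk 5: at line 1 remove [tsh] add [ejkve,gno] -> 13 lines: kkm fsfm ejkve gno asbga fwa dez kqajy lqm bxl wyifu sbe bfpe
Hunk 6: at line 1 remove [ejkve] add [xmr,noa] -> 14 lines: kkm fsfm xmr noa gno asbga fwa dez kqajy lqm bxl wyifu sbe bfpe
Hunk 7: at line 9 remove [bxl,wyifu] add [tvqb,vev] -> 14 lines: kkm fsfm xmr noa gno asbga fwa dez kqajy lqm tvqb vev sbe bfpe
Final line 9: kqajy

Answer: kqajy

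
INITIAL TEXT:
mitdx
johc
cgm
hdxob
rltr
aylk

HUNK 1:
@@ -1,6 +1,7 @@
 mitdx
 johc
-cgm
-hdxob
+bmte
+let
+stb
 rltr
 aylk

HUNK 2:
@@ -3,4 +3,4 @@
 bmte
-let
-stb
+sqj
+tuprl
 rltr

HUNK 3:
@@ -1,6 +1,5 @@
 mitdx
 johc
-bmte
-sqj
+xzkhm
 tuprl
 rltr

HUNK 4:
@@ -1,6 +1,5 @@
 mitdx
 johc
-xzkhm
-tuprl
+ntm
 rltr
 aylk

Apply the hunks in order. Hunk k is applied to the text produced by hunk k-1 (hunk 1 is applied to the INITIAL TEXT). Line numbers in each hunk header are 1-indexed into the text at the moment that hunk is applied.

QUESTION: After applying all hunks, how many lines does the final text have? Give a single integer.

Answer: 5

Derivation:
Hunk 1: at line 1 remove [cgm,hdxob] add [bmte,let,stb] -> 7 lines: mitdx johc bmte let stb rltr aylk
Hunk 2: at line 3 remove [let,stb] add [sqj,tuprl] -> 7 lines: mitdx johc bmte sqj tuprl rltr aylk
Hunk 3: at line 1 remove [bmte,sqj] add [xzkhm] -> 6 lines: mitdx johc xzkhm tuprl rltr aylk
Hunk 4: at line 1 remove [xzkhm,tuprl] add [ntm] -> 5 lines: mitdx johc ntm rltr aylk
Final line count: 5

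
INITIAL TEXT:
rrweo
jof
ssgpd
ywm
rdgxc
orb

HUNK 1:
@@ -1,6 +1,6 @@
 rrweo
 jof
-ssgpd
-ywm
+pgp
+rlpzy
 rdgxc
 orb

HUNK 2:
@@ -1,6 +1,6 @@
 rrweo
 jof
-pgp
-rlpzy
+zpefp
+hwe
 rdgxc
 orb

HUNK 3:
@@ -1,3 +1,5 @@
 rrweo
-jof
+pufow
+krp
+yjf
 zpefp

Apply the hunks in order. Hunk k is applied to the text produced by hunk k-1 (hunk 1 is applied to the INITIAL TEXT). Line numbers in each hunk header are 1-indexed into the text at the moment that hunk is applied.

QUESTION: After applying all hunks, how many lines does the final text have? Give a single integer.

Hunk 1: at line 1 remove [ssgpd,ywm] add [pgp,rlpzy] -> 6 lines: rrweo jof pgp rlpzy rdgxc orb
Hunk 2: at line 1 remove [pgp,rlpzy] add [zpefp,hwe] -> 6 lines: rrweo jof zpefp hwe rdgxc orb
Hunk 3: at line 1 remove [jof] add [pufow,krp,yjf] -> 8 lines: rrweo pufow krp yjf zpefp hwe rdgxc orb
Final line count: 8

Answer: 8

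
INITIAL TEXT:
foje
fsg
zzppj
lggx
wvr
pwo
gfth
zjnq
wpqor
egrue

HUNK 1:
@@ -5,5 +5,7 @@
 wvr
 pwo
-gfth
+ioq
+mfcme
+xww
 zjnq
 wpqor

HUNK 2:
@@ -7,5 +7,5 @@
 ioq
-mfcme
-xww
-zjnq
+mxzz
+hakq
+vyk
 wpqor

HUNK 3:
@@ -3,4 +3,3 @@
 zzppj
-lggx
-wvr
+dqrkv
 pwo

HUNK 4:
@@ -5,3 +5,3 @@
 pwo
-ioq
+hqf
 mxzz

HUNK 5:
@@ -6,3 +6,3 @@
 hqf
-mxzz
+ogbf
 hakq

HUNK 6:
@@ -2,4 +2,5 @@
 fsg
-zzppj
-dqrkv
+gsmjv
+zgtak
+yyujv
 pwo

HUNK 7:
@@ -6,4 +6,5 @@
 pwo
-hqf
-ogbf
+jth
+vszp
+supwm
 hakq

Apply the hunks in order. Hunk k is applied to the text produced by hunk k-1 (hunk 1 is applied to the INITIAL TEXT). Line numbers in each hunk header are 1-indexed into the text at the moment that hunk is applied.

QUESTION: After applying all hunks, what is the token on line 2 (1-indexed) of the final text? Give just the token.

Answer: fsg

Derivation:
Hunk 1: at line 5 remove [gfth] add [ioq,mfcme,xww] -> 12 lines: foje fsg zzppj lggx wvr pwo ioq mfcme xww zjnq wpqor egrue
Hunk 2: at line 7 remove [mfcme,xww,zjnq] add [mxzz,hakq,vyk] -> 12 lines: foje fsg zzppj lggx wvr pwo ioq mxzz hakq vyk wpqor egrue
Hunk 3: at line 3 remove [lggx,wvr] add [dqrkv] -> 11 lines: foje fsg zzppj dqrkv pwo ioq mxzz hakq vyk wpqor egrue
Hunk 4: at line 5 remove [ioq] add [hqf] -> 11 lines: foje fsg zzppj dqrkv pwo hqf mxzz hakq vyk wpqor egrue
Hunk 5: at line 6 remove [mxzz] add [ogbf] -> 11 lines: foje fsg zzppj dqrkv pwo hqf ogbf hakq vyk wpqor egrue
Hunk 6: at line 2 remove [zzppj,dqrkv] add [gsmjv,zgtak,yyujv] -> 12 lines: foje fsg gsmjv zgtak yyujv pwo hqf ogbf hakq vyk wpqor egrue
Hunk 7: at line 6 remove [hqf,ogbf] add [jth,vszp,supwm] -> 13 lines: foje fsg gsmjv zgtak yyujv pwo jth vszp supwm hakq vyk wpqor egrue
Final line 2: fsg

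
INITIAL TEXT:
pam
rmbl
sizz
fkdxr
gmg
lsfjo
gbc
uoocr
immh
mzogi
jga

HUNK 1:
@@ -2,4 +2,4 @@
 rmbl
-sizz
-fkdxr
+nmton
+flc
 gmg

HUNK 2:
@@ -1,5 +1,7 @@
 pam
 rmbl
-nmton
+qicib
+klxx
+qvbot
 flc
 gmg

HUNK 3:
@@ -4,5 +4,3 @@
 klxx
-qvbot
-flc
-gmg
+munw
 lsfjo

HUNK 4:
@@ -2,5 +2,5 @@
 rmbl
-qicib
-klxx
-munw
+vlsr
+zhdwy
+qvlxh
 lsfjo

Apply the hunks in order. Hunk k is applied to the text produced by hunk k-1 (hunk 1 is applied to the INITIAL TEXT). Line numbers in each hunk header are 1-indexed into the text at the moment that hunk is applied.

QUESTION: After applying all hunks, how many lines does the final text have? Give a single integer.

Answer: 11

Derivation:
Hunk 1: at line 2 remove [sizz,fkdxr] add [nmton,flc] -> 11 lines: pam rmbl nmton flc gmg lsfjo gbc uoocr immh mzogi jga
Hunk 2: at line 1 remove [nmton] add [qicib,klxx,qvbot] -> 13 lines: pam rmbl qicib klxx qvbot flc gmg lsfjo gbc uoocr immh mzogi jga
Hunk 3: at line 4 remove [qvbot,flc,gmg] add [munw] -> 11 lines: pam rmbl qicib klxx munw lsfjo gbc uoocr immh mzogi jga
Hunk 4: at line 2 remove [qicib,klxx,munw] add [vlsr,zhdwy,qvlxh] -> 11 lines: pam rmbl vlsr zhdwy qvlxh lsfjo gbc uoocr immh mzogi jga
Final line count: 11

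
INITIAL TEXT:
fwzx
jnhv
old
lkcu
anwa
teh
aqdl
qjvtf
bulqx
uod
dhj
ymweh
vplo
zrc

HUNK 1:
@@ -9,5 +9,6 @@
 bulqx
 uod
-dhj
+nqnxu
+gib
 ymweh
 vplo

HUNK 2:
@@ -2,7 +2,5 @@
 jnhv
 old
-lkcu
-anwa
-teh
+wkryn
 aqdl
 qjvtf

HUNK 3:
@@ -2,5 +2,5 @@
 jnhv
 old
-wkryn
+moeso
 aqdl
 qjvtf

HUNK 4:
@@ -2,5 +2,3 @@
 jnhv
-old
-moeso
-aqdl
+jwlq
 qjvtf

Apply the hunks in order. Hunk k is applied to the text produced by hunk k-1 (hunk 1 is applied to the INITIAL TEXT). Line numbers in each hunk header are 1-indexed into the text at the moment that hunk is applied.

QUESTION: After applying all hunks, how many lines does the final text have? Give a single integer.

Hunk 1: at line 9 remove [dhj] add [nqnxu,gib] -> 15 lines: fwzx jnhv old lkcu anwa teh aqdl qjvtf bulqx uod nqnxu gib ymweh vplo zrc
Hunk 2: at line 2 remove [lkcu,anwa,teh] add [wkryn] -> 13 lines: fwzx jnhv old wkryn aqdl qjvtf bulqx uod nqnxu gib ymweh vplo zrc
Hunk 3: at line 2 remove [wkryn] add [moeso] -> 13 lines: fwzx jnhv old moeso aqdl qjvtf bulqx uod nqnxu gib ymweh vplo zrc
Hunk 4: at line 2 remove [old,moeso,aqdl] add [jwlq] -> 11 lines: fwzx jnhv jwlq qjvtf bulqx uod nqnxu gib ymweh vplo zrc
Final line count: 11

Answer: 11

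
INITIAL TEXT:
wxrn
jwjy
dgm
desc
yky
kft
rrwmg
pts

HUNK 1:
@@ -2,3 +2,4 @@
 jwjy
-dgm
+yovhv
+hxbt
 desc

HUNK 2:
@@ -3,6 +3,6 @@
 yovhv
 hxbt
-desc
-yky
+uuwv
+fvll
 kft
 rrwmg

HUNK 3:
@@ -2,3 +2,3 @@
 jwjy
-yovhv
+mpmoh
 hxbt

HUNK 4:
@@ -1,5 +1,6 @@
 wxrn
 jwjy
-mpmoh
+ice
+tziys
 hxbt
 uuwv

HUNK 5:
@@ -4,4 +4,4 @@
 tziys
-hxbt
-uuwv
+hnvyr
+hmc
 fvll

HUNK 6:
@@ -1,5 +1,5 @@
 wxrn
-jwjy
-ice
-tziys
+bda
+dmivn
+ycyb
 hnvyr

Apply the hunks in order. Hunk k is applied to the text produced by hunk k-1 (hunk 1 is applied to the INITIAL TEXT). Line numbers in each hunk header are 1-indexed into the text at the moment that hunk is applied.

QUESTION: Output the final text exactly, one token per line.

Answer: wxrn
bda
dmivn
ycyb
hnvyr
hmc
fvll
kft
rrwmg
pts

Derivation:
Hunk 1: at line 2 remove [dgm] add [yovhv,hxbt] -> 9 lines: wxrn jwjy yovhv hxbt desc yky kft rrwmg pts
Hunk 2: at line 3 remove [desc,yky] add [uuwv,fvll] -> 9 lines: wxrn jwjy yovhv hxbt uuwv fvll kft rrwmg pts
Hunk 3: at line 2 remove [yovhv] add [mpmoh] -> 9 lines: wxrn jwjy mpmoh hxbt uuwv fvll kft rrwmg pts
Hunk 4: at line 1 remove [mpmoh] add [ice,tziys] -> 10 lines: wxrn jwjy ice tziys hxbt uuwv fvll kft rrwmg pts
Hunk 5: at line 4 remove [hxbt,uuwv] add [hnvyr,hmc] -> 10 lines: wxrn jwjy ice tziys hnvyr hmc fvll kft rrwmg pts
Hunk 6: at line 1 remove [jwjy,ice,tziys] add [bda,dmivn,ycyb] -> 10 lines: wxrn bda dmivn ycyb hnvyr hmc fvll kft rrwmg pts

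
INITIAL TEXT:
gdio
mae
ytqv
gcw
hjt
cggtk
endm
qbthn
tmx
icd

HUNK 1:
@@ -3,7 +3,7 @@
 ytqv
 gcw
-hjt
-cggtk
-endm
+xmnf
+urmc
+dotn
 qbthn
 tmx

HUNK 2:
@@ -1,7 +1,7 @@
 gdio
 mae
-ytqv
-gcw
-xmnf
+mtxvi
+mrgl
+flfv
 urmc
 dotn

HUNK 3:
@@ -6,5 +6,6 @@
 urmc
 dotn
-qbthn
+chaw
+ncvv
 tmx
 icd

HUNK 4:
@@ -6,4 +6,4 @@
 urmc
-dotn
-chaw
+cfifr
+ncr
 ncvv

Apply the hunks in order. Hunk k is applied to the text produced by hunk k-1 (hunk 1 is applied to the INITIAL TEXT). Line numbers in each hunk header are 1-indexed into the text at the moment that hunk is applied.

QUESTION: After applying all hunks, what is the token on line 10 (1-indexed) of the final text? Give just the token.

Answer: tmx

Derivation:
Hunk 1: at line 3 remove [hjt,cggtk,endm] add [xmnf,urmc,dotn] -> 10 lines: gdio mae ytqv gcw xmnf urmc dotn qbthn tmx icd
Hunk 2: at line 1 remove [ytqv,gcw,xmnf] add [mtxvi,mrgl,flfv] -> 10 lines: gdio mae mtxvi mrgl flfv urmc dotn qbthn tmx icd
Hunk 3: at line 6 remove [qbthn] add [chaw,ncvv] -> 11 lines: gdio mae mtxvi mrgl flfv urmc dotn chaw ncvv tmx icd
Hunk 4: at line 6 remove [dotn,chaw] add [cfifr,ncr] -> 11 lines: gdio mae mtxvi mrgl flfv urmc cfifr ncr ncvv tmx icd
Final line 10: tmx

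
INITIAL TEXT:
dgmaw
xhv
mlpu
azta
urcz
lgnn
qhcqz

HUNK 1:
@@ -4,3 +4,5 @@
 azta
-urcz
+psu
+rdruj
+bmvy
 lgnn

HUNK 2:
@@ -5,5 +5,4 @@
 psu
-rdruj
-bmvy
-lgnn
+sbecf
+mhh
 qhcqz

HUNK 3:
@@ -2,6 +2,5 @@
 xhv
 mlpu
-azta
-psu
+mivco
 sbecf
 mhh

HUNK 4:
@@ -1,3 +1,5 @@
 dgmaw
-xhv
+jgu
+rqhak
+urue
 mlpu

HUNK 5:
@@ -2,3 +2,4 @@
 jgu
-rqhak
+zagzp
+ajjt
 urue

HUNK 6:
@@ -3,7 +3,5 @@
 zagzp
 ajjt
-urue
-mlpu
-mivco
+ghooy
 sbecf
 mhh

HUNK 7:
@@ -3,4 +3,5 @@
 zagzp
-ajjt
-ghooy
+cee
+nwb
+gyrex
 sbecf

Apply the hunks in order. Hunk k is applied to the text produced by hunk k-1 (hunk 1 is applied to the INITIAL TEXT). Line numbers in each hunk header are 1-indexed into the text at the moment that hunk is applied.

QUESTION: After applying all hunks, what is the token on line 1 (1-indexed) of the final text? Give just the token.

Answer: dgmaw

Derivation:
Hunk 1: at line 4 remove [urcz] add [psu,rdruj,bmvy] -> 9 lines: dgmaw xhv mlpu azta psu rdruj bmvy lgnn qhcqz
Hunk 2: at line 5 remove [rdruj,bmvy,lgnn] add [sbecf,mhh] -> 8 lines: dgmaw xhv mlpu azta psu sbecf mhh qhcqz
Hunk 3: at line 2 remove [azta,psu] add [mivco] -> 7 lines: dgmaw xhv mlpu mivco sbecf mhh qhcqz
Hunk 4: at line 1 remove [xhv] add [jgu,rqhak,urue] -> 9 lines: dgmaw jgu rqhak urue mlpu mivco sbecf mhh qhcqz
Hunk 5: at line 2 remove [rqhak] add [zagzp,ajjt] -> 10 lines: dgmaw jgu zagzp ajjt urue mlpu mivco sbecf mhh qhcqz
Hunk 6: at line 3 remove [urue,mlpu,mivco] add [ghooy] -> 8 lines: dgmaw jgu zagzp ajjt ghooy sbecf mhh qhcqz
Hunk 7: at line 3 remove [ajjt,ghooy] add [cee,nwb,gyrex] -> 9 lines: dgmaw jgu zagzp cee nwb gyrex sbecf mhh qhcqz
Final line 1: dgmaw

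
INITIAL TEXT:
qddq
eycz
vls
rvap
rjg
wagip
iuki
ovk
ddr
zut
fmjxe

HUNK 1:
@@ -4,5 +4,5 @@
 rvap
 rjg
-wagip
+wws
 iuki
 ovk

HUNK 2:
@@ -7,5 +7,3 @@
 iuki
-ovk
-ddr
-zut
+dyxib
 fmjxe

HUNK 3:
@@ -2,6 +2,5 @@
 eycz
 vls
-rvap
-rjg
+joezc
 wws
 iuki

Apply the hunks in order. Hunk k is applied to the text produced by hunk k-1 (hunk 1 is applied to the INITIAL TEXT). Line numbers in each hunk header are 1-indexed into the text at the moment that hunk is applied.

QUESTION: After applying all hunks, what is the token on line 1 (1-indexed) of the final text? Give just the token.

Answer: qddq

Derivation:
Hunk 1: at line 4 remove [wagip] add [wws] -> 11 lines: qddq eycz vls rvap rjg wws iuki ovk ddr zut fmjxe
Hunk 2: at line 7 remove [ovk,ddr,zut] add [dyxib] -> 9 lines: qddq eycz vls rvap rjg wws iuki dyxib fmjxe
Hunk 3: at line 2 remove [rvap,rjg] add [joezc] -> 8 lines: qddq eycz vls joezc wws iuki dyxib fmjxe
Final line 1: qddq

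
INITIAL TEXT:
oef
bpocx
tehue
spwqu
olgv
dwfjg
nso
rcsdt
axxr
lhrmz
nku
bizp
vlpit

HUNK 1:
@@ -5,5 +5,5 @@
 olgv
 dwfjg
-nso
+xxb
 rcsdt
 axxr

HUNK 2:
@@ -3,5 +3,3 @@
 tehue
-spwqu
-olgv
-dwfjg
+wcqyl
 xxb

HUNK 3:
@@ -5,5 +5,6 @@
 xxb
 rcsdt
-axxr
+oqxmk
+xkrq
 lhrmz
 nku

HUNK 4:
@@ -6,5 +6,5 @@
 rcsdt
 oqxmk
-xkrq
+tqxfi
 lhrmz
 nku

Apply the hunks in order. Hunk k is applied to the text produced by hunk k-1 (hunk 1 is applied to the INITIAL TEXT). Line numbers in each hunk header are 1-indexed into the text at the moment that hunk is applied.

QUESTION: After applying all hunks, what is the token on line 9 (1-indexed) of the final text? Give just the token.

Hunk 1: at line 5 remove [nso] add [xxb] -> 13 lines: oef bpocx tehue spwqu olgv dwfjg xxb rcsdt axxr lhrmz nku bizp vlpit
Hunk 2: at line 3 remove [spwqu,olgv,dwfjg] add [wcqyl] -> 11 lines: oef bpocx tehue wcqyl xxb rcsdt axxr lhrmz nku bizp vlpit
Hunk 3: at line 5 remove [axxr] add [oqxmk,xkrq] -> 12 lines: oef bpocx tehue wcqyl xxb rcsdt oqxmk xkrq lhrmz nku bizp vlpit
Hunk 4: at line 6 remove [xkrq] add [tqxfi] -> 12 lines: oef bpocx tehue wcqyl xxb rcsdt oqxmk tqxfi lhrmz nku bizp vlpit
Final line 9: lhrmz

Answer: lhrmz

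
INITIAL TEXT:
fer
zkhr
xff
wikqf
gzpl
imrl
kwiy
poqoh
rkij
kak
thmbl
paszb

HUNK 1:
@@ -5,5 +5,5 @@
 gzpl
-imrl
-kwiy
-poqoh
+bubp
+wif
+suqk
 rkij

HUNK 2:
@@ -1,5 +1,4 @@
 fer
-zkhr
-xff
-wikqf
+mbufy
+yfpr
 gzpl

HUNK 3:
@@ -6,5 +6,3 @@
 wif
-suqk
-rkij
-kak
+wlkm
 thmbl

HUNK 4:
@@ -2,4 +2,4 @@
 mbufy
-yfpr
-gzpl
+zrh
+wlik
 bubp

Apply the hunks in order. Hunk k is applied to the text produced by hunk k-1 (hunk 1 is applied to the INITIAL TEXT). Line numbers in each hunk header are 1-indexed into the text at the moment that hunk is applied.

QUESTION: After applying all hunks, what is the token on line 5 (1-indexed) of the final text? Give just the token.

Answer: bubp

Derivation:
Hunk 1: at line 5 remove [imrl,kwiy,poqoh] add [bubp,wif,suqk] -> 12 lines: fer zkhr xff wikqf gzpl bubp wif suqk rkij kak thmbl paszb
Hunk 2: at line 1 remove [zkhr,xff,wikqf] add [mbufy,yfpr] -> 11 lines: fer mbufy yfpr gzpl bubp wif suqk rkij kak thmbl paszb
Hunk 3: at line 6 remove [suqk,rkij,kak] add [wlkm] -> 9 lines: fer mbufy yfpr gzpl bubp wif wlkm thmbl paszb
Hunk 4: at line 2 remove [yfpr,gzpl] add [zrh,wlik] -> 9 lines: fer mbufy zrh wlik bubp wif wlkm thmbl paszb
Final line 5: bubp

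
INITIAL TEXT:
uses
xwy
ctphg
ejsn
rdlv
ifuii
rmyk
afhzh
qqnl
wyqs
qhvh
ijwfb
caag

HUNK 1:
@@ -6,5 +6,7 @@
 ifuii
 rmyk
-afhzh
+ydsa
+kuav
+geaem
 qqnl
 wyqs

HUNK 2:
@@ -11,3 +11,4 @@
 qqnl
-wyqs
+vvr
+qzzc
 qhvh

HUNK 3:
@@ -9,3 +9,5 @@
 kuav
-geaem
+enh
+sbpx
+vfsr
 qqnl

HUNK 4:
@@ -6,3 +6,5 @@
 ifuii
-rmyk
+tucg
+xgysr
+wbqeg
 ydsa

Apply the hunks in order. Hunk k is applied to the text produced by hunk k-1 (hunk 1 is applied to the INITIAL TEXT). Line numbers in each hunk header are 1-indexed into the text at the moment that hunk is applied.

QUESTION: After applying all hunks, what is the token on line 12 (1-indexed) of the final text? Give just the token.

Answer: enh

Derivation:
Hunk 1: at line 6 remove [afhzh] add [ydsa,kuav,geaem] -> 15 lines: uses xwy ctphg ejsn rdlv ifuii rmyk ydsa kuav geaem qqnl wyqs qhvh ijwfb caag
Hunk 2: at line 11 remove [wyqs] add [vvr,qzzc] -> 16 lines: uses xwy ctphg ejsn rdlv ifuii rmyk ydsa kuav geaem qqnl vvr qzzc qhvh ijwfb caag
Hunk 3: at line 9 remove [geaem] add [enh,sbpx,vfsr] -> 18 lines: uses xwy ctphg ejsn rdlv ifuii rmyk ydsa kuav enh sbpx vfsr qqnl vvr qzzc qhvh ijwfb caag
Hunk 4: at line 6 remove [rmyk] add [tucg,xgysr,wbqeg] -> 20 lines: uses xwy ctphg ejsn rdlv ifuii tucg xgysr wbqeg ydsa kuav enh sbpx vfsr qqnl vvr qzzc qhvh ijwfb caag
Final line 12: enh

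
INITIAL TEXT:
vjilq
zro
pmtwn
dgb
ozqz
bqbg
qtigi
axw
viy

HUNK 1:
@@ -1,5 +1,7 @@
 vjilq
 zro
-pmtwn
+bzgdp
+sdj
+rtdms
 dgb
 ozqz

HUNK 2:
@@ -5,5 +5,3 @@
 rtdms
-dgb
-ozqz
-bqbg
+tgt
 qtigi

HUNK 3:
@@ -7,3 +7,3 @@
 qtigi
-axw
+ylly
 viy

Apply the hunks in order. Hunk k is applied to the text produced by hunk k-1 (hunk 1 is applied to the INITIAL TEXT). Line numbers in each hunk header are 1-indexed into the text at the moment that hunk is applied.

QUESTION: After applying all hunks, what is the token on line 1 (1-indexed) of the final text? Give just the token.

Answer: vjilq

Derivation:
Hunk 1: at line 1 remove [pmtwn] add [bzgdp,sdj,rtdms] -> 11 lines: vjilq zro bzgdp sdj rtdms dgb ozqz bqbg qtigi axw viy
Hunk 2: at line 5 remove [dgb,ozqz,bqbg] add [tgt] -> 9 lines: vjilq zro bzgdp sdj rtdms tgt qtigi axw viy
Hunk 3: at line 7 remove [axw] add [ylly] -> 9 lines: vjilq zro bzgdp sdj rtdms tgt qtigi ylly viy
Final line 1: vjilq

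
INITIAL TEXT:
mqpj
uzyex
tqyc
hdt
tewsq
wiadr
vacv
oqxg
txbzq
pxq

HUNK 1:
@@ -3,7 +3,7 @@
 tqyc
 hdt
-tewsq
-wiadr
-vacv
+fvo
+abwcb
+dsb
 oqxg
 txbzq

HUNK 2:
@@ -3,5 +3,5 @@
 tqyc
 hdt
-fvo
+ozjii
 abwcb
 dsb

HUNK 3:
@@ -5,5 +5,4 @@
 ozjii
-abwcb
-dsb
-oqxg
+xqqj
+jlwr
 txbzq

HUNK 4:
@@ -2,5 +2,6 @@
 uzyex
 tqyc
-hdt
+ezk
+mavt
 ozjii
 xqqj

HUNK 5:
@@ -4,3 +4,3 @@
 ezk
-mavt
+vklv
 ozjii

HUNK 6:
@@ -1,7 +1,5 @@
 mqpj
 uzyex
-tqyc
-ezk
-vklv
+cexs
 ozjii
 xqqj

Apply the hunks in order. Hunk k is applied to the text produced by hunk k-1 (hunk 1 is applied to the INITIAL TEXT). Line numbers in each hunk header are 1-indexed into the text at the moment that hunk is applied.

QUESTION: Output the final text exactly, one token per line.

Hunk 1: at line 3 remove [tewsq,wiadr,vacv] add [fvo,abwcb,dsb] -> 10 lines: mqpj uzyex tqyc hdt fvo abwcb dsb oqxg txbzq pxq
Hunk 2: at line 3 remove [fvo] add [ozjii] -> 10 lines: mqpj uzyex tqyc hdt ozjii abwcb dsb oqxg txbzq pxq
Hunk 3: at line 5 remove [abwcb,dsb,oqxg] add [xqqj,jlwr] -> 9 lines: mqpj uzyex tqyc hdt ozjii xqqj jlwr txbzq pxq
Hunk 4: at line 2 remove [hdt] add [ezk,mavt] -> 10 lines: mqpj uzyex tqyc ezk mavt ozjii xqqj jlwr txbzq pxq
Hunk 5: at line 4 remove [mavt] add [vklv] -> 10 lines: mqpj uzyex tqyc ezk vklv ozjii xqqj jlwr txbzq pxq
Hunk 6: at line 1 remove [tqyc,ezk,vklv] add [cexs] -> 8 lines: mqpj uzyex cexs ozjii xqqj jlwr txbzq pxq

Answer: mqpj
uzyex
cexs
ozjii
xqqj
jlwr
txbzq
pxq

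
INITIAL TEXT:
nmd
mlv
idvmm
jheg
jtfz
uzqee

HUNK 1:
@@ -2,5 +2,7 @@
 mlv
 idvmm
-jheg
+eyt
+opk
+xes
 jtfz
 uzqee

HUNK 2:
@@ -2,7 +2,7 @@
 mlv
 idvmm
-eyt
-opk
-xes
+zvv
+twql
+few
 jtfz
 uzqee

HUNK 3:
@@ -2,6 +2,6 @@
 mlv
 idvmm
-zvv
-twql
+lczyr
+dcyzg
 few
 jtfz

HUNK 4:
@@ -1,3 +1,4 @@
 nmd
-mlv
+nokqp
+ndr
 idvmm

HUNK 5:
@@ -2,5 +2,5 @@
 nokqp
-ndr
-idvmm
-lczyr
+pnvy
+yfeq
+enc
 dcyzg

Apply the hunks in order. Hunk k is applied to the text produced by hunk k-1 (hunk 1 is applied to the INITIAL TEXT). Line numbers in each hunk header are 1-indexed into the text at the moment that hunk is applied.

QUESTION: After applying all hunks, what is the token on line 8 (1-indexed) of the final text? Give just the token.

Hunk 1: at line 2 remove [jheg] add [eyt,opk,xes] -> 8 lines: nmd mlv idvmm eyt opk xes jtfz uzqee
Hunk 2: at line 2 remove [eyt,opk,xes] add [zvv,twql,few] -> 8 lines: nmd mlv idvmm zvv twql few jtfz uzqee
Hunk 3: at line 2 remove [zvv,twql] add [lczyr,dcyzg] -> 8 lines: nmd mlv idvmm lczyr dcyzg few jtfz uzqee
Hunk 4: at line 1 remove [mlv] add [nokqp,ndr] -> 9 lines: nmd nokqp ndr idvmm lczyr dcyzg few jtfz uzqee
Hunk 5: at line 2 remove [ndr,idvmm,lczyr] add [pnvy,yfeq,enc] -> 9 lines: nmd nokqp pnvy yfeq enc dcyzg few jtfz uzqee
Final line 8: jtfz

Answer: jtfz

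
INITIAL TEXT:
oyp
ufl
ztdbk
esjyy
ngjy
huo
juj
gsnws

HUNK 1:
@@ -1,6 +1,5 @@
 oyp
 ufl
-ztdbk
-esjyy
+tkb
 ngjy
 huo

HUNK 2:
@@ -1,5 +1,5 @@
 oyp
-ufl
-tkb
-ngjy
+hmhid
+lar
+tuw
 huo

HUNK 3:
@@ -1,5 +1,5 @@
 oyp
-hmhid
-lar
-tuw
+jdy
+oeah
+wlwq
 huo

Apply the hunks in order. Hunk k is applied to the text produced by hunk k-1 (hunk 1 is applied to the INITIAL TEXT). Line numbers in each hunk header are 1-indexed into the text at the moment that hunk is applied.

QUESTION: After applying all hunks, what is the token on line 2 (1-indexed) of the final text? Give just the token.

Hunk 1: at line 1 remove [ztdbk,esjyy] add [tkb] -> 7 lines: oyp ufl tkb ngjy huo juj gsnws
Hunk 2: at line 1 remove [ufl,tkb,ngjy] add [hmhid,lar,tuw] -> 7 lines: oyp hmhid lar tuw huo juj gsnws
Hunk 3: at line 1 remove [hmhid,lar,tuw] add [jdy,oeah,wlwq] -> 7 lines: oyp jdy oeah wlwq huo juj gsnws
Final line 2: jdy

Answer: jdy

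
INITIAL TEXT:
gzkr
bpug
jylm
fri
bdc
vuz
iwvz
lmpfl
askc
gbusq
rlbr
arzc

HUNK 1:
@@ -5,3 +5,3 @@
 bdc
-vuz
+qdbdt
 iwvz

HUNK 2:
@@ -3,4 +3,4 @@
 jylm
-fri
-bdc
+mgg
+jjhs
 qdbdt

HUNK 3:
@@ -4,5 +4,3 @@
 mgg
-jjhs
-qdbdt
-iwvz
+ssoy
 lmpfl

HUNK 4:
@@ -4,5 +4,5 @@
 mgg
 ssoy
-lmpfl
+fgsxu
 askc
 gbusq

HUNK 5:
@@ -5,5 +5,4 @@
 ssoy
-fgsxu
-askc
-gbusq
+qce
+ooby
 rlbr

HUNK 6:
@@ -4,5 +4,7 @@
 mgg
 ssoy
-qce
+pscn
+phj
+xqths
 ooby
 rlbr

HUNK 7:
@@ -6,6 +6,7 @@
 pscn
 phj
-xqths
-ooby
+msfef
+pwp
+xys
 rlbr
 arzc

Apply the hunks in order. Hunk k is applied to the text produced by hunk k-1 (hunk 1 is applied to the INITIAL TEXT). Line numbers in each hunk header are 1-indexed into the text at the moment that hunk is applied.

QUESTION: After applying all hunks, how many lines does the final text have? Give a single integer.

Hunk 1: at line 5 remove [vuz] add [qdbdt] -> 12 lines: gzkr bpug jylm fri bdc qdbdt iwvz lmpfl askc gbusq rlbr arzc
Hunk 2: at line 3 remove [fri,bdc] add [mgg,jjhs] -> 12 lines: gzkr bpug jylm mgg jjhs qdbdt iwvz lmpfl askc gbusq rlbr arzc
Hunk 3: at line 4 remove [jjhs,qdbdt,iwvz] add [ssoy] -> 10 lines: gzkr bpug jylm mgg ssoy lmpfl askc gbusq rlbr arzc
Hunk 4: at line 4 remove [lmpfl] add [fgsxu] -> 10 lines: gzkr bpug jylm mgg ssoy fgsxu askc gbusq rlbr arzc
Hunk 5: at line 5 remove [fgsxu,askc,gbusq] add [qce,ooby] -> 9 lines: gzkr bpug jylm mgg ssoy qce ooby rlbr arzc
Hunk 6: at line 4 remove [qce] add [pscn,phj,xqths] -> 11 lines: gzkr bpug jylm mgg ssoy pscn phj xqths ooby rlbr arzc
Hunk 7: at line 6 remove [xqths,ooby] add [msfef,pwp,xys] -> 12 lines: gzkr bpug jylm mgg ssoy pscn phj msfef pwp xys rlbr arzc
Final line count: 12

Answer: 12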